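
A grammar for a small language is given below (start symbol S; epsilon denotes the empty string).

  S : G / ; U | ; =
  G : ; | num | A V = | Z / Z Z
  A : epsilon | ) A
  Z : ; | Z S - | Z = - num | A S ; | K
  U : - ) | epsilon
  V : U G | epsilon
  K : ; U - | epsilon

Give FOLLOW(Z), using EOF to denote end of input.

{ ), -, /, ;, =, num }

In G : Z / Z Z: add FIRST(/ Z Z) = { / }.
In G : Z / Z Z: add FIRST(Z)\{epsilon} = { ), -, /, ;, =, num }.
  Since Z is nullable, also add FOLLOW(G) = { /, = }.
In G : Z / Z Z: Z is at the end, add FOLLOW(G) = { /, = }.
In Z : Z S -: add FIRST(S -) = { ), -, /, ;, =, num }.
In Z : Z = - num: add FIRST(= - num) = { = }.
Union: FOLLOW(Z) = { ), -, /, ;, =, num }.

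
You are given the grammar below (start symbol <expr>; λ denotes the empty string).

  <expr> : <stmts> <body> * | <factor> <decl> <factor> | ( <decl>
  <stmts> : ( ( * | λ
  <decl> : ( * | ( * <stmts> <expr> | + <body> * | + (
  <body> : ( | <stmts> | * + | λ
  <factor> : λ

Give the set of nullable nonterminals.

{ <body>, <factor>, <stmts> }

Directly nullable (have an λ-production): <stmts>, <body>, <factor>.
No other nonterminal has a production whose RHS symbols are all nullable.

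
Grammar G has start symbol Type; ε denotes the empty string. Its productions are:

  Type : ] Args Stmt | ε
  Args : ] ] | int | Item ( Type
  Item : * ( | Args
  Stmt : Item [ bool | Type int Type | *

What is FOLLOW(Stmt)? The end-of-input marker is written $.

{ $, (, *, [, ], int }

In Type : ] Args Stmt: Stmt is at the end, add FOLLOW(Type) = { $, (, *, [, ], int }.
Union: FOLLOW(Stmt) = { $, (, *, [, ], int }.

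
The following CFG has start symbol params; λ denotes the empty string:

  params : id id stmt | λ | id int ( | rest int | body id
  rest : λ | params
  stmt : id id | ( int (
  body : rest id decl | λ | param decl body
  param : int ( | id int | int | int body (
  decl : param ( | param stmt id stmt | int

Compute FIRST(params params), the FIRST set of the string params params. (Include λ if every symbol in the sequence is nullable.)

Add FIRST(params)\{λ} = { id, int }; params is nullable, continue.
Add FIRST(params)\{λ} = { id, int }; params is nullable, continue.
Every symbol is nullable, so include λ.

{ id, int, λ }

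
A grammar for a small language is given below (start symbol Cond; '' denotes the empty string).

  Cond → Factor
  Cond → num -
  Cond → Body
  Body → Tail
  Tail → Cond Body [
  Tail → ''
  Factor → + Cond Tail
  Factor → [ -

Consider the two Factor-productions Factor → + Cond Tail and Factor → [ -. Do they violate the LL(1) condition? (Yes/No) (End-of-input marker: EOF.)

FIRST(+ Cond Tail) = { + } and FIRST([ -) = { [ }.
The FIRST sets are disjoint and neither alternative is nullable — no conflict.

No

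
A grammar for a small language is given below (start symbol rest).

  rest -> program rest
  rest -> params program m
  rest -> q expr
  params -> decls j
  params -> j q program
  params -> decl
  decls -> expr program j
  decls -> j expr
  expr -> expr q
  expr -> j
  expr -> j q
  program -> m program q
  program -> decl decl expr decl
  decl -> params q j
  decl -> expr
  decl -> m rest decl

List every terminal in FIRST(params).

{ j, m }

From params -> decls j: add FIRST(decls) = { j }.
params -> j q program contributes {j}.
From params -> decl: add FIRST(decl) = { j, m }.
Union: FIRST(params) = { j, m }.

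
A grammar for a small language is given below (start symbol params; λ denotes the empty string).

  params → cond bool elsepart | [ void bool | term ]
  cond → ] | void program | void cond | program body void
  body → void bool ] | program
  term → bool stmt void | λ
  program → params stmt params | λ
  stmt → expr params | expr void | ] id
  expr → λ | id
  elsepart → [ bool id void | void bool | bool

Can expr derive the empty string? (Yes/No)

Yes

expr has an λ-production, so expr ⇒ λ.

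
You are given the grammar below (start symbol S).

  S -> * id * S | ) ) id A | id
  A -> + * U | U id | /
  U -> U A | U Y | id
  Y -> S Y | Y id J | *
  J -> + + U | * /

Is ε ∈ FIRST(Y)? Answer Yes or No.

No

No nonterminal in this grammar is nullable.
No production of Y has an RHS whose symbols are all nullable, so Y is not nullable.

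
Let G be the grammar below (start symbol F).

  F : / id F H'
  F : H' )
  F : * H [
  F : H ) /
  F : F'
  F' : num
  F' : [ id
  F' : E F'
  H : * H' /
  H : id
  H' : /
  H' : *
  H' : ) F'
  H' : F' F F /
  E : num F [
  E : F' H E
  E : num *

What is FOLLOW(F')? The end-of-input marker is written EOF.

{ EOF, ), *, /, [, id, num }

In F : F': F' is at the end, add FOLLOW(F) = { EOF, ), *, /, [, id, num }.
In F' : E F': F' is at the end, add FOLLOW(F') = { EOF, ), *, /, [, id, num }.
In H' : ) F': F' is at the end, add FOLLOW(H') = { EOF, ), *, /, [, id, num }.
In H' : F' F F /: add FIRST(F F /) = { ), *, /, [, id, num }.
In E : F' H E: add FIRST(H E) = { *, id }.
Union: FOLLOW(F') = { EOF, ), *, /, [, id, num }.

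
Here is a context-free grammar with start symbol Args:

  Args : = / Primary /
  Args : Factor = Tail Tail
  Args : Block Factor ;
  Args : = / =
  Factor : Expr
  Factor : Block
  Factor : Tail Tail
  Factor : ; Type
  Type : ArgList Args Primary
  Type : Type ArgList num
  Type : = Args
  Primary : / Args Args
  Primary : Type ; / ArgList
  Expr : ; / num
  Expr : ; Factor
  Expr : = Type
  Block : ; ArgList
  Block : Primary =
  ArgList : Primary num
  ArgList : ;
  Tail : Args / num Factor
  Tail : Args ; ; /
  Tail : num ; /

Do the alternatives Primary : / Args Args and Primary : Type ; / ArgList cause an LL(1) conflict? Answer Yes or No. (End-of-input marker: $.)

FIRST(/ Args Args) = { / } and FIRST(Type ; / ArgList) = { /, ;, = }.
Both contain /, so the two alternatives are not disjoint — LL(1) conflict.

Yes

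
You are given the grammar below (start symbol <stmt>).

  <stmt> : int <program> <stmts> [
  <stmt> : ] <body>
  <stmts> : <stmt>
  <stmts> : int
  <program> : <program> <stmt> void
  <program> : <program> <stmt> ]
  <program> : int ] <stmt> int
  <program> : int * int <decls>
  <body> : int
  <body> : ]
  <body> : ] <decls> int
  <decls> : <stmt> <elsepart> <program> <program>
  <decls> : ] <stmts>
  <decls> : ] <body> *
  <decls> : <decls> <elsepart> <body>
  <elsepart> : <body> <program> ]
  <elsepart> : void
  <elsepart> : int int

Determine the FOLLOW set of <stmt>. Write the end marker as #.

<stmt> is the start symbol, so # ∈ FOLLOW(<stmt>).
In <stmts> : <stmt>: <stmt> is at the end, add FOLLOW(<stmts>) = { [, ], int, void }.
In <program> : <program> <stmt> void: add FIRST(void) = { void }.
In <program> : <program> <stmt> ]: add FIRST(]) = { ] }.
In <program> : int ] <stmt> int: add FIRST(int) = { int }.
In <decls> : <stmt> <elsepart> <program> <program>: add FIRST(<elsepart> <program> <program>) = { ], int, void }.
Union: FOLLOW(<stmt>) = { #, [, ], int, void }.

{ #, [, ], int, void }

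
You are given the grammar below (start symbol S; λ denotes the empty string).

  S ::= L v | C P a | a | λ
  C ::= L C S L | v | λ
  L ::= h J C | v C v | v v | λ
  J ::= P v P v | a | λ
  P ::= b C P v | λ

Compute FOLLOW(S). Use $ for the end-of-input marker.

S is the start symbol, so $ ∈ FOLLOW(S).
In C ::= L C S L: add FIRST(L)\{λ} = { h, v }.
  Since L is nullable, also add FOLLOW(C) = { a, b, h, v }.
Union: FOLLOW(S) = { $, a, b, h, v }.

{ $, a, b, h, v }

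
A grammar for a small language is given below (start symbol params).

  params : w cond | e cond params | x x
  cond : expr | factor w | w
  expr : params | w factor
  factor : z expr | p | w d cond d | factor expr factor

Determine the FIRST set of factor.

{ p, w, z }

factor : z expr contributes {z}.
factor : p contributes {p}.
factor : w d cond d contributes {w}.
From factor : factor expr factor: add FIRST(factor) = { p, w, z }.
Union: FIRST(factor) = { p, w, z }.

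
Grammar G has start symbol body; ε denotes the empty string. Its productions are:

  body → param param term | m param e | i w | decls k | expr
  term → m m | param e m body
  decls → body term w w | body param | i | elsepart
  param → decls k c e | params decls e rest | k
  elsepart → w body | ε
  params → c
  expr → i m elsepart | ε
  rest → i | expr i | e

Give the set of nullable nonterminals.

Directly nullable (have an ε-production): elsepart, expr.
body → expr with every symbol nullable, so body is nullable.
decls → elsepart with every symbol nullable, so decls is nullable.
No other nonterminal has a production whose RHS symbols are all nullable.

{ body, decls, elsepart, expr }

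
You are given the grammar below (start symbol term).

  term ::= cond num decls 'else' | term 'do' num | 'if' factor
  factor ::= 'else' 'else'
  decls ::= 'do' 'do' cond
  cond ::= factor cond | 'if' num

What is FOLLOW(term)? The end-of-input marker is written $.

term is the start symbol, so $ ∈ FOLLOW(term).
In term ::= term 'do' num: add FIRST('do' num) = { 'do' }.
Union: FOLLOW(term) = { $, 'do' }.

{ $, 'do' }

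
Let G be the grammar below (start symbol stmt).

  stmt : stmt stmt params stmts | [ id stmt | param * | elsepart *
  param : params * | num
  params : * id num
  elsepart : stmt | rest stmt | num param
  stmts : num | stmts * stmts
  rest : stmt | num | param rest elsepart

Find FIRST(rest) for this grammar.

From rest : stmt: add FIRST(stmt) = { *, [, num }.
rest : num contributes {num}.
From rest : param rest elsepart: add FIRST(param) = { *, num }.
Union: FIRST(rest) = { *, [, num }.

{ *, [, num }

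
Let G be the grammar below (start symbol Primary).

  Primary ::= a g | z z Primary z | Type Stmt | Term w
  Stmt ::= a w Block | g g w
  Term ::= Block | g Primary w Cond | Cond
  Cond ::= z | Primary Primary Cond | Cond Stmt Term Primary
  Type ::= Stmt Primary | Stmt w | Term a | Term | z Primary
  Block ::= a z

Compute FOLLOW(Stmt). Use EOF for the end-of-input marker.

{ EOF, a, g, w, z }

In Primary ::= Type Stmt: Stmt is at the end, add FOLLOW(Primary) = { EOF, a, g, w, z }.
In Cond ::= Cond Stmt Term Primary: add FIRST(Term Primary) = { a, g, z }.
In Type ::= Stmt Primary: add FIRST(Primary) = { a, g, z }.
In Type ::= Stmt w: add FIRST(w) = { w }.
Union: FOLLOW(Stmt) = { EOF, a, g, w, z }.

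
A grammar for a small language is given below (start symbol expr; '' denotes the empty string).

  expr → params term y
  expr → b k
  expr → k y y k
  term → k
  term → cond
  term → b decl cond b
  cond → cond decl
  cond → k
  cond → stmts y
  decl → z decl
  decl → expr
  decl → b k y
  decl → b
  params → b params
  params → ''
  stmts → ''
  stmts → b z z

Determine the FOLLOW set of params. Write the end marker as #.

In expr → params term y: add FIRST(term y) = { b, k, y }.
In params → b params: params is at the end, add FOLLOW(params) = { b, k, y }.
Union: FOLLOW(params) = { b, k, y }.

{ b, k, y }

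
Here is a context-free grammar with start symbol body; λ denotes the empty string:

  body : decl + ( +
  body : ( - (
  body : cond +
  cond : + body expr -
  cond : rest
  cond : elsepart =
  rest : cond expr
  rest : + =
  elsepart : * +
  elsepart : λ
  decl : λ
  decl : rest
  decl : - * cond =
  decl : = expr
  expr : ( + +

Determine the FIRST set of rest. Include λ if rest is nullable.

{ *, +, = }

From rest : cond expr: add FIRST(cond) = { *, +, = }.
rest : + = contributes {+}.
Union: FIRST(rest) = { *, +, = }.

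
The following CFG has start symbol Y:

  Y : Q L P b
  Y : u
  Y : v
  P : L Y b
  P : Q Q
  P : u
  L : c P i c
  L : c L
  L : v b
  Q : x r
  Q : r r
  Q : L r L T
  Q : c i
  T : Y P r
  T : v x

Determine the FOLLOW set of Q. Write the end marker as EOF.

In Y : Q L P b: add FIRST(L P b) = { c, v }.
In P : Q Q: add FIRST(Q) = { c, r, v, x }.
In P : Q Q: Q is at the end, add FOLLOW(P) = { b, i, r }.
Union: FOLLOW(Q) = { b, c, i, r, v, x }.

{ b, c, i, r, v, x }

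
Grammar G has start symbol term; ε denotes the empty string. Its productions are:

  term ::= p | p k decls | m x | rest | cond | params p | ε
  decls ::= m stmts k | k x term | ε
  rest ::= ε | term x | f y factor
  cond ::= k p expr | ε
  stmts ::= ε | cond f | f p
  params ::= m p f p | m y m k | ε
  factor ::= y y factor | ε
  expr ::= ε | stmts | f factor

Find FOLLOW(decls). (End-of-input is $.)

In term ::= p k decls: decls is at the end, add FOLLOW(term) = { $, x }.
Union: FOLLOW(decls) = { $, x }.

{ $, x }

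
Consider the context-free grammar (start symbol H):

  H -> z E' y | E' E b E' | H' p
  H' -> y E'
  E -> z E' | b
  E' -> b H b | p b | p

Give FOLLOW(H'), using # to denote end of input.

{ p }

In H -> H' p: add FIRST(p) = { p }.
Union: FOLLOW(H') = { p }.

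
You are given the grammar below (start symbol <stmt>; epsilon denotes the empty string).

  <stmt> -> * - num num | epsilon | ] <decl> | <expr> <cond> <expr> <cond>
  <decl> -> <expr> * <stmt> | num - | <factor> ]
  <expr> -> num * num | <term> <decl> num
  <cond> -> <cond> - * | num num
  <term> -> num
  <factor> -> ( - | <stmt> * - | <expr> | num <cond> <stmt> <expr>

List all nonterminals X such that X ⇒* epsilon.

{ <stmt> }

Directly nullable (have an epsilon-production): <stmt>.
No other nonterminal has a production whose RHS symbols are all nullable.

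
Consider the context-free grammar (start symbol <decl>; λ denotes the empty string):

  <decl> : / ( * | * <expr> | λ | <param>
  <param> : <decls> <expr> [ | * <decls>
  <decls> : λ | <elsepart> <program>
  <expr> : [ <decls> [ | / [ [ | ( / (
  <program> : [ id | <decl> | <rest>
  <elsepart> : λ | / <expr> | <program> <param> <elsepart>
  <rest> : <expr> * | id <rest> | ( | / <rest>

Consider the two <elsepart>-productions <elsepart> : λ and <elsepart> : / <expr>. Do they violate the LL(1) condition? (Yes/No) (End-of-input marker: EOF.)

Yes

FIRST(λ) = { λ } and FIRST(/ <expr>) = { / }.
The first alternative is nullable and FOLLOW(<elsepart>) = { EOF, (, *, /, [, id } shares / with FIRST of the second — conflict.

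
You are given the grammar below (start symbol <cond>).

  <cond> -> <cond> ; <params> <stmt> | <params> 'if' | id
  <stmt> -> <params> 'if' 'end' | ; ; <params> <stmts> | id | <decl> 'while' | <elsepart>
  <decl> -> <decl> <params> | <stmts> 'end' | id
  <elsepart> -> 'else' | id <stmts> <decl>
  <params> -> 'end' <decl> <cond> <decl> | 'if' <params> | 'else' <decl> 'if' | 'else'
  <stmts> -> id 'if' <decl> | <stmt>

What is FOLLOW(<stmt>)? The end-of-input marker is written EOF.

{ EOF, 'else', 'end', 'if', ;, id }

In <cond> -> <cond> ; <params> <stmt>: <stmt> is at the end, add FOLLOW(<cond>) = { EOF, 'else', 'end', 'if', ;, id }.
In <stmts> -> <stmt>: <stmt> is at the end, add FOLLOW(<stmts>) = { EOF, 'else', 'end', 'if', ;, id }.
Union: FOLLOW(<stmt>) = { EOF, 'else', 'end', 'if', ;, id }.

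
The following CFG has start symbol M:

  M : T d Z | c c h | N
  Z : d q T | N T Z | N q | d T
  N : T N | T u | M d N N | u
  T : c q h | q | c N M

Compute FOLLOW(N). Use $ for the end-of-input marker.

In M : N: N is at the end, add FOLLOW(M) = { $, c, d, q, u }.
In Z : N T Z: add FIRST(T Z) = { c, q }.
In Z : N q: add FIRST(q) = { q }.
In N : T N: N is at the end, add FOLLOW(N) = { $, c, d, q, u }.
In N : M d N N: add FIRST(N) = { c, q, u }.
In N : M d N N: N is at the end, add FOLLOW(N) = { $, c, d, q, u }.
In T : c N M: add FIRST(M) = { c, q, u }.
Union: FOLLOW(N) = { $, c, d, q, u }.

{ $, c, d, q, u }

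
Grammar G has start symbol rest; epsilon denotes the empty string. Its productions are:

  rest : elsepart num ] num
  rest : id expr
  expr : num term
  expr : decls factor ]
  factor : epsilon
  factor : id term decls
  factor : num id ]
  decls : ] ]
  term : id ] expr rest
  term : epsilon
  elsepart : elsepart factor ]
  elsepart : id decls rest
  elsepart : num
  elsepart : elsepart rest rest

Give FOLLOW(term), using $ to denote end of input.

{ $, ], id, num }

In expr : num term: term is at the end, add FOLLOW(expr) = { $, ], id, num }.
In factor : id term decls: add FIRST(decls) = { ] }.
Union: FOLLOW(term) = { $, ], id, num }.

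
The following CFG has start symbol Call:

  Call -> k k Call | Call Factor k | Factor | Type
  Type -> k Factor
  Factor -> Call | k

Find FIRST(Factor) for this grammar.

From Factor -> Call: add FIRST(Call) = { k }.
Factor -> k contributes {k}.
Union: FIRST(Factor) = { k }.

{ k }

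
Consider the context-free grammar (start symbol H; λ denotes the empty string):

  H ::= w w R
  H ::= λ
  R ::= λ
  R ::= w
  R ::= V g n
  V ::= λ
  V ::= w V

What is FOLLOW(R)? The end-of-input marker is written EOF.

{ EOF }

In H ::= w w R: R is at the end, add FOLLOW(H) = { EOF }.
Union: FOLLOW(R) = { EOF }.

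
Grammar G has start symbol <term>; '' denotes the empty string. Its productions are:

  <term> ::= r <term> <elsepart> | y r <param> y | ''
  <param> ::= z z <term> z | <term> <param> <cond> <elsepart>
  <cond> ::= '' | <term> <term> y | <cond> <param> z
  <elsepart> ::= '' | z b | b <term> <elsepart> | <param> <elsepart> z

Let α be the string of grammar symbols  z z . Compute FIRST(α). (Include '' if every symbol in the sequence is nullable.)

{ z }

z is a terminal; add {z} and stop.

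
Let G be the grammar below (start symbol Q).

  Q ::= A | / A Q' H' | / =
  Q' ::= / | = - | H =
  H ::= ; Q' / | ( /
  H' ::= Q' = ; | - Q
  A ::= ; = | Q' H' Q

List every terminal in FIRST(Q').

{ (, /, ;, = }

Q' ::= / contributes {/}.
Q' ::= = - contributes {=}.
From Q' ::= H =: add FIRST(H) = { (, ; }.
Union: FIRST(Q') = { (, /, ;, = }.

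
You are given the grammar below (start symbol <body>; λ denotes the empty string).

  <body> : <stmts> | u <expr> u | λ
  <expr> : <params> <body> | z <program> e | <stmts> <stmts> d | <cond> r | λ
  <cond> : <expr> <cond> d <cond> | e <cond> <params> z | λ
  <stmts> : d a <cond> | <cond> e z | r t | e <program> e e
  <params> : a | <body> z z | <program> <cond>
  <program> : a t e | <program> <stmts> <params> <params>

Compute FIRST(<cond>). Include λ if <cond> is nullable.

{ a, d, e, r, u, z, λ }

From <cond> : <expr> <cond> d <cond>: <expr>, <cond> nullable, take FIRST(<expr>) ∪ FIRST(<cond>) ∪ {d} = { a, d, e, r, u, z }.
<cond> : e <cond> <params> z contributes {e}.
<cond> : λ contributes λ.
Union: FIRST(<cond>) = { a, d, e, r, u, z, λ }.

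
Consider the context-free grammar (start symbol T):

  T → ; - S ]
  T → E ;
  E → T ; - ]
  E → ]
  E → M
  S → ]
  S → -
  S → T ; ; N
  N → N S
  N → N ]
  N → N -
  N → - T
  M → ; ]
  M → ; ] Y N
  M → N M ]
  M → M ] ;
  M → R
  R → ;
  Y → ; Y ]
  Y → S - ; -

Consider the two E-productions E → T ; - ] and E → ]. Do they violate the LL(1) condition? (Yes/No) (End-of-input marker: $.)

FIRST(T ; - ]) = { -, ;, ] } and FIRST(]) = { ] }.
Both contain ], so the two alternatives are not disjoint — LL(1) conflict.

Yes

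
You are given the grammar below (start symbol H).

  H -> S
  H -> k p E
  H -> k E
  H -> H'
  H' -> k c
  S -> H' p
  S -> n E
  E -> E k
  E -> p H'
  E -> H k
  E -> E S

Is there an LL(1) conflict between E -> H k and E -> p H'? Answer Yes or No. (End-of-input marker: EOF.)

No

FIRST(H k) = { k, n } and FIRST(p H') = { p }.
The FIRST sets are disjoint and neither alternative is nullable — no conflict.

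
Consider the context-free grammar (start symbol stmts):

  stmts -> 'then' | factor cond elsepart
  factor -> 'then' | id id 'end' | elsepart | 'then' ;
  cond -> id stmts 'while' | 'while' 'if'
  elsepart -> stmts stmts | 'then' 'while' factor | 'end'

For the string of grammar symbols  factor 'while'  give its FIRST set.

{ 'end', 'then', id }

Add FIRST(factor) = { 'end', 'then', id }; factor is not nullable, stop.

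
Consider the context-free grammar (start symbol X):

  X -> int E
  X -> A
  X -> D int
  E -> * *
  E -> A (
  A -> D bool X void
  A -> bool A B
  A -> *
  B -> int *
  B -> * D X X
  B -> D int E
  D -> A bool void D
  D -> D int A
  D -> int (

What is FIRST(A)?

From A -> D bool X void: add FIRST(D) = { *, bool, int }.
A -> bool A B contributes {bool}.
A -> * contributes {*}.
Union: FIRST(A) = { *, bool, int }.

{ *, bool, int }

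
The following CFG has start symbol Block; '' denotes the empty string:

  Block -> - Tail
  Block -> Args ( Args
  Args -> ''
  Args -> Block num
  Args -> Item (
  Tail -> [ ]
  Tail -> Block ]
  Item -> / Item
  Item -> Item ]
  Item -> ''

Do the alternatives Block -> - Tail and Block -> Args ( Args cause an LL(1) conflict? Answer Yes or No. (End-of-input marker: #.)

Yes

FIRST(- Tail) = { - } and FIRST(Args ( Args) = { (, -, /, ] }.
Both contain -, so the two alternatives are not disjoint — LL(1) conflict.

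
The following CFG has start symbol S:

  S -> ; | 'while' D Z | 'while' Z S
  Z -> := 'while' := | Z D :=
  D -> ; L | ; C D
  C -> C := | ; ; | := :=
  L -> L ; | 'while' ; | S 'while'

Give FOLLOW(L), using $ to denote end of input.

In D -> ; L: L is at the end, add FOLLOW(D) = { := }.
In L -> L ;: add FIRST(;) = { ; }.
Union: FOLLOW(L) = { :=, ; }.

{ :=, ; }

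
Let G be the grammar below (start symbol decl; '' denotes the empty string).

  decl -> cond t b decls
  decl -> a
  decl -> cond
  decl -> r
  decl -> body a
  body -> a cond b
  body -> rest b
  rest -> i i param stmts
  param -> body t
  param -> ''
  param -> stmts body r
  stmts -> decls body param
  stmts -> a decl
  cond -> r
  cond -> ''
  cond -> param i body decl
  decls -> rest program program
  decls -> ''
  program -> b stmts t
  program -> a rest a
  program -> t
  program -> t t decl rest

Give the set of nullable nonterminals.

{ cond, decl, decls, param }

Directly nullable (have an ''-production): param, cond, decls.
decl -> cond with every symbol nullable, so decl is nullable.
No other nonterminal has a production whose RHS symbols are all nullable.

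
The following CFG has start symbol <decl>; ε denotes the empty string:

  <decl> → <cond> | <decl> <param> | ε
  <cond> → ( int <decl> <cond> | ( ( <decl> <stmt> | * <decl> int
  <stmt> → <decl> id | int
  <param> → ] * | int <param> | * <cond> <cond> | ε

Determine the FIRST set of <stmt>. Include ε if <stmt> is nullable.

From <stmt> → <decl> id: <decl> nullable, take FIRST(<decl>) ∪ {id} = { (, *, ], id, int }.
<stmt> → int contributes {int}.
Union: FIRST(<stmt>) = { (, *, ], id, int }.

{ (, *, ], id, int }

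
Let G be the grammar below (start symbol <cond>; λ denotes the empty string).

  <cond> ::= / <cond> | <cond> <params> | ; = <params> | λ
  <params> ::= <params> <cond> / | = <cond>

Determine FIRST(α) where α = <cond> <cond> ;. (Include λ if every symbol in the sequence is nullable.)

Add FIRST(<cond>)\{λ} = { /, ;, = }; <cond> is nullable, continue.
Add FIRST(<cond>)\{λ} = { /, ;, = }; <cond> is nullable, continue.
; is a terminal; add {;} and stop.

{ /, ;, = }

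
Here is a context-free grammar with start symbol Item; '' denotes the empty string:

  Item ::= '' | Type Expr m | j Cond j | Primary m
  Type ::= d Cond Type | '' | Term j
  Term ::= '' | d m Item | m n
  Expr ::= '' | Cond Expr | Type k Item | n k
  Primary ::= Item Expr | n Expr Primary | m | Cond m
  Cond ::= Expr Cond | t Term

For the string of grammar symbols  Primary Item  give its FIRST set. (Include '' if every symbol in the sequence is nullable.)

Add FIRST(Primary)\{''} = { d, j, k, m, n, t }; Primary is nullable, continue.
Add FIRST(Item)\{''} = { d, j, k, m, n, t }; Item is nullable, continue.
Every symbol is nullable, so include ''.

{ d, j, k, m, n, t, '' }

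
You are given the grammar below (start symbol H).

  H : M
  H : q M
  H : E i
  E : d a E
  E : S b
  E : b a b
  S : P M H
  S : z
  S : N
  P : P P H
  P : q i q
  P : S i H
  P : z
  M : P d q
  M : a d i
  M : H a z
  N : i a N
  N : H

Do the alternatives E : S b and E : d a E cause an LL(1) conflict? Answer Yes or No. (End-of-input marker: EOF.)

Yes

FIRST(S b) = { a, b, d, i, q, z } and FIRST(d a E) = { d }.
Both contain d, so the two alternatives are not disjoint — LL(1) conflict.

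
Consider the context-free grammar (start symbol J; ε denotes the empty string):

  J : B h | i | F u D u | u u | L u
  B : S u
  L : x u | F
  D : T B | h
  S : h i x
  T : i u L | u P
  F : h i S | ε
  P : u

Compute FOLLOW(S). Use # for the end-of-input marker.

{ h, u }

In B : S u: add FIRST(u) = { u }.
In F : h i S: S is at the end, add FOLLOW(F) = { h, u }.
Union: FOLLOW(S) = { h, u }.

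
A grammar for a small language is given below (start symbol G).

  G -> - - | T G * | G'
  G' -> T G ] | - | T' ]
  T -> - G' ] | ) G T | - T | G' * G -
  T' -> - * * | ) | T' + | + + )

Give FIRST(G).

G -> - - contributes {-}.
From G -> T G *: add FIRST(T) = { ), +, - }.
From G -> G': add FIRST(G') = { ), +, - }.
Union: FIRST(G) = { ), +, - }.

{ ), +, - }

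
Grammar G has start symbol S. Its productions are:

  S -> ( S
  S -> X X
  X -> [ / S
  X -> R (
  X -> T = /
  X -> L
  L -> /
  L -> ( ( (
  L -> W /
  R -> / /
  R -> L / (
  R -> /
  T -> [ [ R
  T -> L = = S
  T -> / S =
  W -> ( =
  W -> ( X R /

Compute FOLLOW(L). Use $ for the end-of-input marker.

{ $, (, /, =, [ }

In X -> L: L is at the end, add FOLLOW(X) = { $, (, /, =, [ }.
In R -> L / (: add FIRST(/ () = { / }.
In T -> L = = S: add FIRST(= = S) = { = }.
Union: FOLLOW(L) = { $, (, /, =, [ }.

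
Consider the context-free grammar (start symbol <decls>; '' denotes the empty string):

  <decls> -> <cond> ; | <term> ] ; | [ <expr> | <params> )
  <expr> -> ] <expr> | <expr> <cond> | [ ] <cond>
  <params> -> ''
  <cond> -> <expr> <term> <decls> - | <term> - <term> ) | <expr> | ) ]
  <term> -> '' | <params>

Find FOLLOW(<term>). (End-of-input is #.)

In <decls> -> <term> ] ;: add FIRST(] ;) = { ] }.
In <cond> -> <expr> <term> <decls> -: add FIRST(<decls> -) = { ), -, [, ] }.
In <cond> -> <term> - <term> ): add FIRST(- <term> )) = { - }.
In <cond> -> <term> - <term> ): add FIRST()) = { ) }.
Union: FOLLOW(<term>) = { ), -, [, ] }.

{ ), -, [, ] }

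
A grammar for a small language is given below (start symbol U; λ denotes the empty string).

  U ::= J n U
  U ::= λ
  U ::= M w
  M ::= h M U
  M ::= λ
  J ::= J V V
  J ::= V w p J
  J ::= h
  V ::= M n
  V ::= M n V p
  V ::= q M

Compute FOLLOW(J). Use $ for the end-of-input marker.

{ h, n, q }

In U ::= J n U: add FIRST(n U) = { n }.
In J ::= J V V: add FIRST(V V) = { h, n, q }.
In J ::= V w p J: J is at the end, add FOLLOW(J) = { h, n, q }.
Union: FOLLOW(J) = { h, n, q }.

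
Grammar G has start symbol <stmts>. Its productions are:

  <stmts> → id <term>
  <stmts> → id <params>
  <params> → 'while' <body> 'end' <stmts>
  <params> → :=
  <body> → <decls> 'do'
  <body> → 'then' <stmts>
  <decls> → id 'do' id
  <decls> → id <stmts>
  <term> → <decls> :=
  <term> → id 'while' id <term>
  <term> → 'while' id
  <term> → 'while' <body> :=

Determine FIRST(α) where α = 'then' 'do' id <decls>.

{ 'then' }

'then' is a terminal; add {'then'} and stop.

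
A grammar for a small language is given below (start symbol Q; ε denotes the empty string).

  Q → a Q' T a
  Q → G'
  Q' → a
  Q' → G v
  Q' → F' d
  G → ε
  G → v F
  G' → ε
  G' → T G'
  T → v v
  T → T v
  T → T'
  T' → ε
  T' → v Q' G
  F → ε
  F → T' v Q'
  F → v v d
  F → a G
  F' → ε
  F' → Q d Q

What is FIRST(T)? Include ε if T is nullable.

{ v, ε }

T → v v contributes {v}.
From T → T v: T nullable, take FIRST(T) ∪ {v} = { v }.
From T → T': add FIRST(T') = { v, ε } (including ε since T' is nullable).
Union: FIRST(T) = { v, ε }.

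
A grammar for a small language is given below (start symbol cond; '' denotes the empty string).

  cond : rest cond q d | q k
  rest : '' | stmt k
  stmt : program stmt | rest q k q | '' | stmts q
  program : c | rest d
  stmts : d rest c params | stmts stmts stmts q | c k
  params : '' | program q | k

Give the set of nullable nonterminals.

{ params, rest, stmt }

Directly nullable (have an ''-production): rest, stmt, params.
No other nonterminal has a production whose RHS symbols are all nullable.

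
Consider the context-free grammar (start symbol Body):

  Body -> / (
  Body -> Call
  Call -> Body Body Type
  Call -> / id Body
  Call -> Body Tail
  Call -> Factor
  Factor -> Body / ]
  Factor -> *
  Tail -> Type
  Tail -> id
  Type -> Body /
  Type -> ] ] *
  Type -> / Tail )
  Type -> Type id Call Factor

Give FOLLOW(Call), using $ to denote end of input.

In Body -> Call: Call is at the end, add FOLLOW(Body) = { $, *, /, ], id }.
In Type -> Type id Call Factor: add FIRST(Factor) = { *, / }.
Union: FOLLOW(Call) = { $, *, /, ], id }.

{ $, *, /, ], id }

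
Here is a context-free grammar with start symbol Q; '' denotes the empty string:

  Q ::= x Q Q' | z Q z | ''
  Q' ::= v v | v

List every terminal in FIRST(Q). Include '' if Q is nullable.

Q ::= x Q Q' contributes {x}.
Q ::= z Q z contributes {z}.
Q ::= '' contributes ''.
Union: FIRST(Q) = { x, z, '' }.

{ x, z, '' }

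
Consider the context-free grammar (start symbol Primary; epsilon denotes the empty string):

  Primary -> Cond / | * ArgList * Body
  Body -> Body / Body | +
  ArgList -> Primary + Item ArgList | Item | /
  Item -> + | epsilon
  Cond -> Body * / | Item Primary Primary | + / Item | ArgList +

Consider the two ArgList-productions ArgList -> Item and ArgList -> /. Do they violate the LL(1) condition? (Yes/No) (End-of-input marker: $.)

FIRST(Item) = { +, epsilon } and FIRST(/) = { / }.
The first is nullable but FOLLOW(ArgList) = { *, + } is disjoint from FIRST of the second.

No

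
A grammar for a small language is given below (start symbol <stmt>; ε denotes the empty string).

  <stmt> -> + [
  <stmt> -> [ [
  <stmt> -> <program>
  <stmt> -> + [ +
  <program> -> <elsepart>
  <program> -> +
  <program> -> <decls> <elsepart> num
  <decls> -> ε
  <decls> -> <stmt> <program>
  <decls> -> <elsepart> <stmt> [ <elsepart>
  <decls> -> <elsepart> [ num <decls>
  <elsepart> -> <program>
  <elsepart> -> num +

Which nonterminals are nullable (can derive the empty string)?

Directly nullable (have an ε-production): <decls>.
No other nonterminal has a production whose RHS symbols are all nullable.

{ <decls> }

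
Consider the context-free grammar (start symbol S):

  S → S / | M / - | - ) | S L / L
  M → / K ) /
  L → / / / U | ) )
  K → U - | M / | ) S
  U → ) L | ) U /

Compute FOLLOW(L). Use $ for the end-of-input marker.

In S → S L / L: add FIRST(/ L) = { / }.
In S → S L / L: L is at the end, add FOLLOW(S) = { $, ), / }.
In U → ) L: L is at the end, add FOLLOW(U) = { $, ), -, / }.
Union: FOLLOW(L) = { $, ), -, / }.

{ $, ), -, / }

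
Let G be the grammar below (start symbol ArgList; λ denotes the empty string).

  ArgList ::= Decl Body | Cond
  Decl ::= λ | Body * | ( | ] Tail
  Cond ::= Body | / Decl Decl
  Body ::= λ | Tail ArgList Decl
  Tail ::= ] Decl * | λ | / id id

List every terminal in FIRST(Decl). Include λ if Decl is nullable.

Decl ::= λ contributes λ.
From Decl ::= Body *: Body nullable, take FIRST(Body) ∪ {*} = { (, *, /, ] }.
Decl ::= ( contributes {(}.
Decl ::= ] Tail contributes {]}.
Union: FIRST(Decl) = { (, *, /, ], λ }.

{ (, *, /, ], λ }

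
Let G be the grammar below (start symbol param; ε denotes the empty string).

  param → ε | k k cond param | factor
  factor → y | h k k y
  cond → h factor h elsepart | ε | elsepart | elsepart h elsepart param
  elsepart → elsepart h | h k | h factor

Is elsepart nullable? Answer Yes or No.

Nullable nonterminals: cond, param.
No production of elsepart has an RHS whose symbols are all nullable, so elsepart is not nullable.

No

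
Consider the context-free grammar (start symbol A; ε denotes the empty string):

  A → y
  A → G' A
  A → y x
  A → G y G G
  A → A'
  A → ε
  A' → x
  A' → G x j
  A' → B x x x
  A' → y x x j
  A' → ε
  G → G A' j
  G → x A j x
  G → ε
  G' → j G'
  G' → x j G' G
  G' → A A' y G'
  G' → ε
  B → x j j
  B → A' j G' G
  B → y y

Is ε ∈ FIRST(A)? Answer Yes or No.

A has an ε-production, so A ⇒ ε.

Yes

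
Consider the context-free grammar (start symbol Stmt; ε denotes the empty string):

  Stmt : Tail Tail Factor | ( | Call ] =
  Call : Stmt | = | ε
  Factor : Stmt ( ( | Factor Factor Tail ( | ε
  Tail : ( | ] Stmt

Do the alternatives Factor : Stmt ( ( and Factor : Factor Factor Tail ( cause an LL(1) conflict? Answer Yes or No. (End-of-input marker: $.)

Yes

FIRST(Stmt ( () = { (, =, ] } and FIRST(Factor Factor Tail () = { (, =, ] }.
Both contain (, so the two alternatives are not disjoint — LL(1) conflict.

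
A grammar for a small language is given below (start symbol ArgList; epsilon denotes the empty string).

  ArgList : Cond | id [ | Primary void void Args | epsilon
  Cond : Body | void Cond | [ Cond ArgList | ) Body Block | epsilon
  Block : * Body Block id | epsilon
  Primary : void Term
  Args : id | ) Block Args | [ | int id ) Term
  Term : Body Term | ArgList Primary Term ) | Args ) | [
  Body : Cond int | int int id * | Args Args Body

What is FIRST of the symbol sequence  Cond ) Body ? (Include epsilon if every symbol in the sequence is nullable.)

{ ), [, id, int, void }

Add FIRST(Cond)\{epsilon} = { ), [, id, int, void }; Cond is nullable, continue.
) is a terminal; add {)} and stop.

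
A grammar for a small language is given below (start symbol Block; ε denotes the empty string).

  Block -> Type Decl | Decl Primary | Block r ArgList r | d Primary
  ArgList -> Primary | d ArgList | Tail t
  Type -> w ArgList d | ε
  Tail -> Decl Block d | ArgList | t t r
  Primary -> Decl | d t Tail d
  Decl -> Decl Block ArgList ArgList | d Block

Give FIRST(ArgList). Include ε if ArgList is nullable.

From ArgList -> Primary: add FIRST(Primary) = { d }.
ArgList -> d ArgList contributes {d}.
From ArgList -> Tail t: add FIRST(Tail) = { d, t }.
Union: FIRST(ArgList) = { d, t }.

{ d, t }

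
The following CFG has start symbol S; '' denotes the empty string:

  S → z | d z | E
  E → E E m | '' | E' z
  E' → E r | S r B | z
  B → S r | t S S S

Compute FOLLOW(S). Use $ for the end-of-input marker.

S is the start symbol, so $ ∈ FOLLOW(S).
In E' → S r B: add FIRST(r B) = { r }.
In B → S r: add FIRST(r) = { r }.
In B → t S S S: add FIRST(S S)\{''} = { d, m, r, z }.
  Since S S is nullable, also add FOLLOW(B) = { z }.
In B → t S S S: add FIRST(S)\{''} = { d, m, r, z }.
  Since S is nullable, also add FOLLOW(B) = { z }.
In B → t S S S: S is at the end, add FOLLOW(B) = { z }.
Union: FOLLOW(S) = { $, d, m, r, z }.

{ $, d, m, r, z }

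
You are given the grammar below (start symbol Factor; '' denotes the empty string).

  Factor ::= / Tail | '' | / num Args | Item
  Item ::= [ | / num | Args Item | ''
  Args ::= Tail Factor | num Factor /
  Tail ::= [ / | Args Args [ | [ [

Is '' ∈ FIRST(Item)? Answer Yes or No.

Yes

Item has an ''-production, so Item ⇒ ''.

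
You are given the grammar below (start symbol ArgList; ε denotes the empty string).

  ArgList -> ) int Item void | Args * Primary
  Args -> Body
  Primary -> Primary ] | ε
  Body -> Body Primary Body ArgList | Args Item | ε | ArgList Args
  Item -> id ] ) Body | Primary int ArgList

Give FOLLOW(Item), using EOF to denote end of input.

In ArgList -> ) int Item void: add FIRST(void) = { void }.
In Body -> Args Item: Item is at the end, add FOLLOW(Body) = { ), *, ], id, int, void }.
Union: FOLLOW(Item) = { ), *, ], id, int, void }.

{ ), *, ], id, int, void }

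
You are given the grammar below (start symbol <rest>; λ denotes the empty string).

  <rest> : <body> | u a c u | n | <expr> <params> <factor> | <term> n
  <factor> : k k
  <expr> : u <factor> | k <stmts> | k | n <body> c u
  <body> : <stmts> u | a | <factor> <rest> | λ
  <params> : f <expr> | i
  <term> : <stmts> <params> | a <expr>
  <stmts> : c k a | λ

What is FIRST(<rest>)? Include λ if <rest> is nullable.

From <rest> : <body>: add FIRST(<body>) = { a, c, k, u, λ } (including λ since <body> is nullable).
<rest> : u a c u contributes {u}.
<rest> : n contributes {n}.
From <rest> : <expr> <params> <factor>: add FIRST(<expr>) = { k, n, u }.
From <rest> : <term> n: add FIRST(<term>) = { a, c, f, i }.
Union: FIRST(<rest>) = { a, c, f, i, k, n, u, λ }.

{ a, c, f, i, k, n, u, λ }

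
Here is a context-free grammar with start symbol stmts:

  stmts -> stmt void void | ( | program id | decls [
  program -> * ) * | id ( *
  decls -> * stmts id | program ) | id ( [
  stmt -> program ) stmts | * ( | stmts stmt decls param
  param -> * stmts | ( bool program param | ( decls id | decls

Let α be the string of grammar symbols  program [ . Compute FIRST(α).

Add FIRST(program) = { *, id }; program is not nullable, stop.

{ *, id }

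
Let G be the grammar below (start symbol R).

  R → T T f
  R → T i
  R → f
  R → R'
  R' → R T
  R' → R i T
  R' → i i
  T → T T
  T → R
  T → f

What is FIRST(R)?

{ f, i }

From R → T T f: add FIRST(T) = { f, i }.
From R → T i: add FIRST(T) = { f, i }.
R → f contributes {f}.
From R → R': add FIRST(R') = { f, i }.
Union: FIRST(R) = { f, i }.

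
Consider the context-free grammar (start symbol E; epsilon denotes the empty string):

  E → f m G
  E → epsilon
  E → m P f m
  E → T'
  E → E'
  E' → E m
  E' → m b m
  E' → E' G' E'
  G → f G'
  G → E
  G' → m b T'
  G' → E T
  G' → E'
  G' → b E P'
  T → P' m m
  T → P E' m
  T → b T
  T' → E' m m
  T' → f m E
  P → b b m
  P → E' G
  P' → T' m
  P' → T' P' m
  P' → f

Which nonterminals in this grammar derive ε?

Directly nullable (have an epsilon-production): E.
G → E with every symbol nullable, so G is nullable.
No other nonterminal has a production whose RHS symbols are all nullable.

{ E, G }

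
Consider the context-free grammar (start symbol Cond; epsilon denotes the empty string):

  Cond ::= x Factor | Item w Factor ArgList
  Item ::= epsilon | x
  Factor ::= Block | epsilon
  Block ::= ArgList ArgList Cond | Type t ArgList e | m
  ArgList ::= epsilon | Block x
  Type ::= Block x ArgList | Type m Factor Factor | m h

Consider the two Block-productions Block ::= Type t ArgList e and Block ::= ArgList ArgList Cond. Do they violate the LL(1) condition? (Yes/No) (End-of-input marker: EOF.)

FIRST(Type t ArgList e) = { m, w, x } and FIRST(ArgList ArgList Cond) = { m, w, x }.
Both contain m, so the two alternatives are not disjoint — LL(1) conflict.

Yes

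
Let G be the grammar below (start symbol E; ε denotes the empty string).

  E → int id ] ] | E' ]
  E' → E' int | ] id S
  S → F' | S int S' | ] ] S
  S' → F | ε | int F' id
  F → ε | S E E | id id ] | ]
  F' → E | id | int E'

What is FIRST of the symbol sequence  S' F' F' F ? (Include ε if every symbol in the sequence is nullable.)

{ ], id, int }

Add FIRST(S')\{ε} = { ], id, int }; S' is nullable, continue.
Add FIRST(F') = { ], id, int }; F' is not nullable, stop.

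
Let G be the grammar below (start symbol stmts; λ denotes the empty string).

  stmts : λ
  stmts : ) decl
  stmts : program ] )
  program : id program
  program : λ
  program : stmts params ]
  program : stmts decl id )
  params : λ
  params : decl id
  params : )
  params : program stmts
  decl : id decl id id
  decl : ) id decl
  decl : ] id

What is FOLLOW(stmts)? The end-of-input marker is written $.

stmts is the start symbol, so $ ∈ FOLLOW(stmts).
In program : stmts params ]: add FIRST(params ]) = { ), ], id }.
In program : stmts decl id ): add FIRST(decl id )) = { ), ], id }.
In params : program stmts: stmts is at the end, add FOLLOW(params) = { ] }.
Union: FOLLOW(stmts) = { $, ), ], id }.

{ $, ), ], id }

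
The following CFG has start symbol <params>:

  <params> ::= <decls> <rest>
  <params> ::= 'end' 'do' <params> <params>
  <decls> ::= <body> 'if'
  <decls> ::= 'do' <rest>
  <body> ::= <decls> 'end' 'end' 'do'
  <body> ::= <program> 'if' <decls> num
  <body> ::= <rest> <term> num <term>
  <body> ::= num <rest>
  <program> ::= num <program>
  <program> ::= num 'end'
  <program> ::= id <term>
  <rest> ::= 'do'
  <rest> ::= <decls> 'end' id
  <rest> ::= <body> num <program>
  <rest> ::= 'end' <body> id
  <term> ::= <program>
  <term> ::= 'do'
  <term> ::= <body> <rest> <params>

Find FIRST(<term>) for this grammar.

From <term> ::= <program>: add FIRST(<program>) = { id, num }.
<term> ::= 'do' contributes {'do'}.
From <term> ::= <body> <rest> <params>: add FIRST(<body>) = { 'do', 'end', id, num }.
Union: FIRST(<term>) = { 'do', 'end', id, num }.

{ 'do', 'end', id, num }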